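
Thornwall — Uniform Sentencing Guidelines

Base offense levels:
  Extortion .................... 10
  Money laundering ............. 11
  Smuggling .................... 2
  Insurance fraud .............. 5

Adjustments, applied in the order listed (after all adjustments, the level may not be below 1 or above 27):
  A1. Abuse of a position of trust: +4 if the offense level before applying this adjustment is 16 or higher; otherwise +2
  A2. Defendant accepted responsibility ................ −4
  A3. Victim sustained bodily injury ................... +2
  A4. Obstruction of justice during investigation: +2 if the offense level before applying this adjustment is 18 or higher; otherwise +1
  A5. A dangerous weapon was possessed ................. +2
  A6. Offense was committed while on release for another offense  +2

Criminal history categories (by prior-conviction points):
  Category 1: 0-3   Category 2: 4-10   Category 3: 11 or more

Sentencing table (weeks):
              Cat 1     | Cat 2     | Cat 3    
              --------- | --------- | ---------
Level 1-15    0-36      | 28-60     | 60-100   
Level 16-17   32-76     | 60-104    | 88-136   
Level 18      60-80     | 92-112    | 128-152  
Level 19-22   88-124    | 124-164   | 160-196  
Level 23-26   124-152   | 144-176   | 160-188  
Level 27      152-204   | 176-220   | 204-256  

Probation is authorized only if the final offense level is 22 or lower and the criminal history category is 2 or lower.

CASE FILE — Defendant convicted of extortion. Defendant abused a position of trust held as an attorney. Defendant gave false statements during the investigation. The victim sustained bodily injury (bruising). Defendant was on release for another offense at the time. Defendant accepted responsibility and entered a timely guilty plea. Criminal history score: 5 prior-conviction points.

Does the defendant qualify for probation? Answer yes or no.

Yes

Base offense level for extortion: 10.
A1 applies (level before this adjustment is 10 < 16, so +2): 10 + 2 = 12.
A2 applies: 12 − 4 = 8.
A3 applies: 8 + 2 = 10.
A4 applies (level before this adjustment is 10 < 18, so +1): 10 + 1 = 11.
A6 applies: 11 + 2 = 13.
Final offense level: 13.
Criminal history: 5 prior points → Category 2 (4-10).
Level 13 falls in the 1-15 band.
Grid: Level 1-15 × Category 2 = 28-60 weeks.
Probation check: level 13 ≤ 22 and category 2 ≤ 2 → eligible.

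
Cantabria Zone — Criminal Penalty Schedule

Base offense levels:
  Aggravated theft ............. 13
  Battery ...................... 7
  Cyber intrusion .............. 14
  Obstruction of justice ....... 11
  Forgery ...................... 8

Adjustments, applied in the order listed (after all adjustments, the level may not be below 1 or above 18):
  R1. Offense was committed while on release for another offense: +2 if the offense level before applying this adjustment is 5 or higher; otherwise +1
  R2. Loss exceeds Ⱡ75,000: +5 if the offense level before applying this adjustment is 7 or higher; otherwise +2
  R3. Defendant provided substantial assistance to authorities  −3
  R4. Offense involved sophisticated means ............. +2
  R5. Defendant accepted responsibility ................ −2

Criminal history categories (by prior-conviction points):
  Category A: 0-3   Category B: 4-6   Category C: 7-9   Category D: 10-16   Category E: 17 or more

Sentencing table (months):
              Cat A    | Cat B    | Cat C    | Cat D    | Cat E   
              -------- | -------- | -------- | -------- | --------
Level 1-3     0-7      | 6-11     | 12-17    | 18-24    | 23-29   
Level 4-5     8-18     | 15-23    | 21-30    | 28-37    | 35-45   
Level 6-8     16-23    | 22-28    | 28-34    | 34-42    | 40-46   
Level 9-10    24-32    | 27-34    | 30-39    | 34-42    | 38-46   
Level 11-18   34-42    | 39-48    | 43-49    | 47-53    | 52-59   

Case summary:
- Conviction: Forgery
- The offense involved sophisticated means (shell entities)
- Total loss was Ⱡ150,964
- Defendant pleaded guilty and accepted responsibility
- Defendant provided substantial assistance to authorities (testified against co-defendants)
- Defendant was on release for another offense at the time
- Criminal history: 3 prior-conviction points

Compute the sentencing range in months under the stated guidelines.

34-42 months

Base offense level for forgery: 8.
R1 applies (level before this adjustment is 8 ≥ 5, so +2): 8 + 2 = 10.
R2 applies (level before this adjustment is 10 ≥ 7, so +5): 10 + 5 = 15.
R3 applies: 15 − 3 = 12.
R4 applies: 12 + 2 = 14.
R5 applies: 14 − 2 = 12.
Final offense level: 12.
Criminal history: 3 prior points → Category A (0-3).
Level 12 falls in the 11-18 band.
Grid: Level 11-18 × Category A = 34-42 months.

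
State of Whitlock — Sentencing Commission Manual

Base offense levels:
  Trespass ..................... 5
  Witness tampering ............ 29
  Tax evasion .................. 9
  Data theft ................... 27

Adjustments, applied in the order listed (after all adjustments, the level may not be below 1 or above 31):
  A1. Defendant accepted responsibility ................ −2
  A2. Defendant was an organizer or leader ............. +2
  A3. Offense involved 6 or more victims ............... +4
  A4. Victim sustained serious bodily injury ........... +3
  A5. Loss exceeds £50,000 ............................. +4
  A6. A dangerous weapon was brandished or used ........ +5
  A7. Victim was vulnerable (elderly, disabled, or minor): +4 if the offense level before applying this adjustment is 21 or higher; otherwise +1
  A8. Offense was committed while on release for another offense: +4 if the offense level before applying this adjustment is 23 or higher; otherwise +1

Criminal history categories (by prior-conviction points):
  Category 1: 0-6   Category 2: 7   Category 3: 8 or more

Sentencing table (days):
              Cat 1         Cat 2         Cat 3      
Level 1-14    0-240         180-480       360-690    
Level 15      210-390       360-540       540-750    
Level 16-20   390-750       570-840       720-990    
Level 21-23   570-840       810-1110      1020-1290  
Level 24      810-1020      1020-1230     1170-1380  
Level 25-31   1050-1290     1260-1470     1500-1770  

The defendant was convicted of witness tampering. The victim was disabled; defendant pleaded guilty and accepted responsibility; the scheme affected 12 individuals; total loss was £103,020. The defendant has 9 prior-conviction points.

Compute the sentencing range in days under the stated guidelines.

1500-1770 days

Base offense level for witness tampering: 29.
A1 applies: 29 − 2 = 27.
A3 applies: 27 + 4 = 31.
A4 does not apply.
A5 applies: 31 + 4 = 35.
A7 applies (level before this adjustment is 35 ≥ 21, so +4): 35 + 4 = 39.
Level 39 exceeds the maximum of 31; capped at 31.
Final offense level: 31.
Criminal history: 9 prior points → Category 3 (8+).
Level 31 falls in the 25-31 band.
Grid: Level 25-31 × Category 3 = 1500-1770 days.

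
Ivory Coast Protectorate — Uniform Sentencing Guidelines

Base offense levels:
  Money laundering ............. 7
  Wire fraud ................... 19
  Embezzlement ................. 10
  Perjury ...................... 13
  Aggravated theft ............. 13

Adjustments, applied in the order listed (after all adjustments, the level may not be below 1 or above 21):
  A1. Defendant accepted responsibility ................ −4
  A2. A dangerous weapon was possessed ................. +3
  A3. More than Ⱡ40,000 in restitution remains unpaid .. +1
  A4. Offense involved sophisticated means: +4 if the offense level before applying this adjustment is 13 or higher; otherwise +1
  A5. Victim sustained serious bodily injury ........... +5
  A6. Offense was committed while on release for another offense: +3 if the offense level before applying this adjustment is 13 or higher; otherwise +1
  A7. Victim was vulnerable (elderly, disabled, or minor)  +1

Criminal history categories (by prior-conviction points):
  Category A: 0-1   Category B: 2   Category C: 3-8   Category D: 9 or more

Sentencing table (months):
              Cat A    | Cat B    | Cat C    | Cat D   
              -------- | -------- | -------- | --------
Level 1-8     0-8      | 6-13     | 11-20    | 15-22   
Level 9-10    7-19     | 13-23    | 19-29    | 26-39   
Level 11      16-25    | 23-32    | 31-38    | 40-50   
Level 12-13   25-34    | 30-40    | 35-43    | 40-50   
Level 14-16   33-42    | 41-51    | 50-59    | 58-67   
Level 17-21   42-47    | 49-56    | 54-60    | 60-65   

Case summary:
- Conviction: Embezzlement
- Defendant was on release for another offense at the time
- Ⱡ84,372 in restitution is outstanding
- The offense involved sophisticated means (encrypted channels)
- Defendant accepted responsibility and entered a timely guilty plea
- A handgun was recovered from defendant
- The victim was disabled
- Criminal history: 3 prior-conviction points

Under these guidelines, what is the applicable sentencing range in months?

35-43 months

Base offense level for embezzlement: 10.
A1 applies: 10 − 4 = 6.
A2 applies: 6 + 3 = 9.
A3 applies: 9 + 1 = 10.
A4 applies (level before this adjustment is 10 < 13, so +1): 10 + 1 = 11.
A6 applies (level before this adjustment is 11 < 13, so +1): 11 + 1 = 12.
A7 applies: 12 + 1 = 13.
Final offense level: 13.
Criminal history: 3 prior points → Category C (3-8).
Level 13 falls in the 12-13 band.
Grid: Level 12-13 × Category C = 35-43 months.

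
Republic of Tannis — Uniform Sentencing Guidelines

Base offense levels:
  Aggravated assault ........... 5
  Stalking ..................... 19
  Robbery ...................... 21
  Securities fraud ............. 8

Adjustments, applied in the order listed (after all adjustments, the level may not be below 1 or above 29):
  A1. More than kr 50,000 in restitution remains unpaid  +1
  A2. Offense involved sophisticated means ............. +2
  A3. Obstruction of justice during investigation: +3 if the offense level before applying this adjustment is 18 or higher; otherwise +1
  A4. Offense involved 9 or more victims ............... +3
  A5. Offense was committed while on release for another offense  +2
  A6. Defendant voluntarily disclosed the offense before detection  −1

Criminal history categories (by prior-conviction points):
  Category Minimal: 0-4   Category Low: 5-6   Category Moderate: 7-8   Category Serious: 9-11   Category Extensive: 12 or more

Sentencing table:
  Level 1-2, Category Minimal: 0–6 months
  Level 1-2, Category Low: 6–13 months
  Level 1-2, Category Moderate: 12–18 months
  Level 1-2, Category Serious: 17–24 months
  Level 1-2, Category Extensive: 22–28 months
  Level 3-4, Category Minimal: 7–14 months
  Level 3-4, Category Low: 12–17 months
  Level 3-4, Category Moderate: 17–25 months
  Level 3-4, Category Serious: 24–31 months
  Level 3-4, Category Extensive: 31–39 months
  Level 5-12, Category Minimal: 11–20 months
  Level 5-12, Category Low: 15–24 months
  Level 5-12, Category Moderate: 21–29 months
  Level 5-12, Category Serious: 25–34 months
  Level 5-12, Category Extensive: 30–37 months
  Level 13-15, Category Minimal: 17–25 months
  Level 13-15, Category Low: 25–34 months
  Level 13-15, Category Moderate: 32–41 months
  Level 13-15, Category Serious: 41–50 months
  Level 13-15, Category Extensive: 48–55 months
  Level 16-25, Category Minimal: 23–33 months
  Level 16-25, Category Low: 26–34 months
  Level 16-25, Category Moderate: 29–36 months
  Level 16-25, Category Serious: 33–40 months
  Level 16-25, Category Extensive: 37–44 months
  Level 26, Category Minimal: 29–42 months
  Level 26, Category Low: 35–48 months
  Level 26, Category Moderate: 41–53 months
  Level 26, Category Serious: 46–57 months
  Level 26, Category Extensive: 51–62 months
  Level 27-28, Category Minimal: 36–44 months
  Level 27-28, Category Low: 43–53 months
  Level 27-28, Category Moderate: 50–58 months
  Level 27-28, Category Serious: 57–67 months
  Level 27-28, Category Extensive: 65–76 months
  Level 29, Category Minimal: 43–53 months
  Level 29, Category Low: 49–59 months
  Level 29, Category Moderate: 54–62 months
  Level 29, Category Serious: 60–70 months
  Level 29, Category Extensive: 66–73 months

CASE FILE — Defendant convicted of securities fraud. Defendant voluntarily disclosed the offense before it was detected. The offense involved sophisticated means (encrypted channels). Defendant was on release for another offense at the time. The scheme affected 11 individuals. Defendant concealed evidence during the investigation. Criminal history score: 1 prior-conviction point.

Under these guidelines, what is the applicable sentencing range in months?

17-25 months

Base offense level for securities fraud: 8.
A2 applies: 8 + 2 = 10.
A3 applies (level before this adjustment is 10 < 18, so +1): 10 + 1 = 11.
A4 applies: 11 + 3 = 14.
A5 applies: 14 + 2 = 16.
A6 applies: 16 − 1 = 15.
Final offense level: 15.
Criminal history: 1 prior point → Category Minimal (0-4).
Level 15 falls in the 13-15 band.
Grid: Level 13-15 × Category Minimal = 17-25 months.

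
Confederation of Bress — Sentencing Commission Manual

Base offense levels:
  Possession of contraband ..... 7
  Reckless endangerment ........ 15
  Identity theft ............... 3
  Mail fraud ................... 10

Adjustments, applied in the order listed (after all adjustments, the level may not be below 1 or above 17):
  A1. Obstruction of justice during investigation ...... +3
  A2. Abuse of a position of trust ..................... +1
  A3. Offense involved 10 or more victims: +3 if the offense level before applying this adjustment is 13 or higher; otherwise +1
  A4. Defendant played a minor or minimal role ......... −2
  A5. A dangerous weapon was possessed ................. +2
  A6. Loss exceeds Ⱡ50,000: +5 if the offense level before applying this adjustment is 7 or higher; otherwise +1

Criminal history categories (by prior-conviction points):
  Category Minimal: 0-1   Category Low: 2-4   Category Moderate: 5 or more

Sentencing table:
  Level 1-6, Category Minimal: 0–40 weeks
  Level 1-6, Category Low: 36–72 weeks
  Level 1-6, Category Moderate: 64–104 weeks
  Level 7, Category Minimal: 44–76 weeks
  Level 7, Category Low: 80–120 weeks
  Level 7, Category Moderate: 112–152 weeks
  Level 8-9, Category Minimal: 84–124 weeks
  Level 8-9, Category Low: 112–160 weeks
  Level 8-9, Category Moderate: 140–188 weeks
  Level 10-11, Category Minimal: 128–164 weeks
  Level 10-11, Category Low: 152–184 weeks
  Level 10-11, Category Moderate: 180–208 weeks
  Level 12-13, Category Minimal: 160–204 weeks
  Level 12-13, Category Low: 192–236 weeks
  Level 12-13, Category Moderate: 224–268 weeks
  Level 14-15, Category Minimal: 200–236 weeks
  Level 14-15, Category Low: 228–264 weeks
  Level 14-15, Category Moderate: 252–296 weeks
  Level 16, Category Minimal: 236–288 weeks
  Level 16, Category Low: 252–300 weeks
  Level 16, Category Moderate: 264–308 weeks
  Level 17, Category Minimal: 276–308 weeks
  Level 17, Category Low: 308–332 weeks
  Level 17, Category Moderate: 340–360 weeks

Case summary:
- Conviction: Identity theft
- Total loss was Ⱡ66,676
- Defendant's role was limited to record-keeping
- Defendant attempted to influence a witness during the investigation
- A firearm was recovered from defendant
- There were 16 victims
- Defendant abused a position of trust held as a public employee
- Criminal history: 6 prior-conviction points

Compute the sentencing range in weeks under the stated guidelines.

224-268 weeks

Base offense level for identity theft: 3.
A1 applies: 3 + 3 = 6.
A2 applies: 6 + 1 = 7.
A3 applies (level before this adjustment is 7 < 13, so +1): 7 + 1 = 8.
A4 applies: 8 − 2 = 6.
A5 applies: 6 + 2 = 8.
A6 applies (level before this adjustment is 8 ≥ 7, so +5): 8 + 5 = 13.
Final offense level: 13.
Criminal history: 6 prior points → Category Moderate (5+).
Level 13 falls in the 12-13 band.
Grid: Level 12-13 × Category Moderate = 224-268 weeks.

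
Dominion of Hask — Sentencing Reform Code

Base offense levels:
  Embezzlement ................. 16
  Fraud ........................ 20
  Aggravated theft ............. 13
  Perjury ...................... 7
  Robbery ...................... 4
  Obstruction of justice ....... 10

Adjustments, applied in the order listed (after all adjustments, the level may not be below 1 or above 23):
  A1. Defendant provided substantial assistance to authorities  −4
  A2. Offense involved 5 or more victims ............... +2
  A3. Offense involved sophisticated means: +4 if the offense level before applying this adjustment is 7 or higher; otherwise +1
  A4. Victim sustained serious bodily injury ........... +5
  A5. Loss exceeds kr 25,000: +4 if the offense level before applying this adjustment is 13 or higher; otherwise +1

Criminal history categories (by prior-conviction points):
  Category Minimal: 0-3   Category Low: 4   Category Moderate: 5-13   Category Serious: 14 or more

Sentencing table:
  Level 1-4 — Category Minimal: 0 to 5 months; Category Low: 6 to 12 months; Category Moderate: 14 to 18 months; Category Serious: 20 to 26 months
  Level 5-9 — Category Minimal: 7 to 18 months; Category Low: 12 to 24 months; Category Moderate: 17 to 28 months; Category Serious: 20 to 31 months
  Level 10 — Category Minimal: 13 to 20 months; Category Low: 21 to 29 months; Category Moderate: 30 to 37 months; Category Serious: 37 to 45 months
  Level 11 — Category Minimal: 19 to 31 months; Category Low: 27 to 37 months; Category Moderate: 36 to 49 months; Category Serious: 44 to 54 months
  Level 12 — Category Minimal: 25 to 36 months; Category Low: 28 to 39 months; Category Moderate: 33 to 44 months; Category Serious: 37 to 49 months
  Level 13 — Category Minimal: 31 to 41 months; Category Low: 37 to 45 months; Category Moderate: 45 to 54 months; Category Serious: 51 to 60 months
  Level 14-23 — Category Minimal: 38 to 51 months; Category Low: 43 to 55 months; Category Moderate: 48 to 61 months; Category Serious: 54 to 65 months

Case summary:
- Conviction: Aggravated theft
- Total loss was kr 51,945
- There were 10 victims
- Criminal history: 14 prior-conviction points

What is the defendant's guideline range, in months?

54-65 months

Base offense level for aggravated theft: 13.
A1 does not apply.
A2 applies: 13 + 2 = 15.
A4 does not apply.
A5 applies (level before this adjustment is 15 ≥ 13, so +4): 15 + 4 = 19.
Final offense level: 19.
Criminal history: 14 prior points → Category Serious (14+).
Level 19 falls in the 14-23 band.
Grid: Level 14-23 × Category Serious = 54-65 months.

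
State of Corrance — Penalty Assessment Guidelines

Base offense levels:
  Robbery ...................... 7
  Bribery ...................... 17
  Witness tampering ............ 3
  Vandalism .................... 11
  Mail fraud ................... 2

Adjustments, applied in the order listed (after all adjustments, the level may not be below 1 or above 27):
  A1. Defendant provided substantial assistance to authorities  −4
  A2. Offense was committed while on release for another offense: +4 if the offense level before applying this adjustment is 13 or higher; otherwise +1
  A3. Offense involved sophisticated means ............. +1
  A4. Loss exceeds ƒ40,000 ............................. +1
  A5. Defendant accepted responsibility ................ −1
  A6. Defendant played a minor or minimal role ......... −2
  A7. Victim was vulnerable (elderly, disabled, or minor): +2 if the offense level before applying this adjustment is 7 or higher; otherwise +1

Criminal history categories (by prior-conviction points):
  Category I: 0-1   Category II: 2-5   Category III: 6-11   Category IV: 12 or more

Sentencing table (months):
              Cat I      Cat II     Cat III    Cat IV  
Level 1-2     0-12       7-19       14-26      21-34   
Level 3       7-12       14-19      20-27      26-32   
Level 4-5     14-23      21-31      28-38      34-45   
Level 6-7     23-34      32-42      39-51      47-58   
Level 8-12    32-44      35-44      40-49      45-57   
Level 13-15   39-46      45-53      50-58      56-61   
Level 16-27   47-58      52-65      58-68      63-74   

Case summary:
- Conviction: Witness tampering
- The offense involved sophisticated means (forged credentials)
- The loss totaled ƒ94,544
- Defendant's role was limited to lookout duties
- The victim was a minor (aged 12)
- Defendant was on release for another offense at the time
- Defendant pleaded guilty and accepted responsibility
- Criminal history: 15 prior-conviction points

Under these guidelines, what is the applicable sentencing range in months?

Base offense level for witness tampering: 3.
A2 applies (level before this adjustment is 3 < 13, so +1): 3 + 1 = 4.
A3 applies: 4 + 1 = 5.
A4 applies: 5 + 1 = 6.
A5 applies: 6 − 1 = 5.
A6 applies: 5 − 2 = 3.
A7 applies (level before this adjustment is 3 < 7, so +1): 3 + 1 = 4.
Final offense level: 4.
Criminal history: 15 prior points → Category IV (12+).
Level 4 falls in the 4-5 band.
Grid: Level 4-5 × Category IV = 34-45 months.

34-45 months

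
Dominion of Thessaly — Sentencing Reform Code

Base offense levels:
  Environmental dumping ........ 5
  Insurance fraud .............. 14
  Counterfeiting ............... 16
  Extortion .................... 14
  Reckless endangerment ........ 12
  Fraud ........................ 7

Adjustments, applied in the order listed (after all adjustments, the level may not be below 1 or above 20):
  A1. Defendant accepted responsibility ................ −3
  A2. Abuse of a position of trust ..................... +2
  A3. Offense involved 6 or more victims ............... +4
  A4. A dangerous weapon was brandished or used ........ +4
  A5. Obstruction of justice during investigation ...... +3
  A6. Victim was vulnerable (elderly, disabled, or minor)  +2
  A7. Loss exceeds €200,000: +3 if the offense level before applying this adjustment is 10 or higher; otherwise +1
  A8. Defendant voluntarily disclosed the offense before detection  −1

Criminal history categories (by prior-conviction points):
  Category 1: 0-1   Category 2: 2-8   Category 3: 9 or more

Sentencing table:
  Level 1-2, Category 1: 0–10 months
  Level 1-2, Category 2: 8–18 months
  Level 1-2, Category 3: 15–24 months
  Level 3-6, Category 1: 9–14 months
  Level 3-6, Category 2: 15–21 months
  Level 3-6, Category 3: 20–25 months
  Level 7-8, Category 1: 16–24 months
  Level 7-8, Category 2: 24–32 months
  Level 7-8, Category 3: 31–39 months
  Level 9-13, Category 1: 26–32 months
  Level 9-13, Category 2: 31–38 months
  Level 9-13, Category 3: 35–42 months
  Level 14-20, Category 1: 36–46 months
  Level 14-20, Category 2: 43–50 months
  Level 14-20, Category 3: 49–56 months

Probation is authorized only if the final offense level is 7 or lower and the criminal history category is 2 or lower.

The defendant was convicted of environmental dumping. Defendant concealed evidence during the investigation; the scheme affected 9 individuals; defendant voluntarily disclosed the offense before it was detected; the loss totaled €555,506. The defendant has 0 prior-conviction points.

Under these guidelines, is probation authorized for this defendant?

No

Base offense level for environmental dumping: 5.
A1 does not apply.
A3 applies: 5 + 4 = 9.
A5 applies: 9 + 3 = 12.
A7 applies (level before this adjustment is 12 ≥ 10, so +3): 12 + 3 = 15.
A8 applies: 15 − 1 = 14.
Final offense level: 14.
Criminal history: 0 prior points → Category 1 (0-1).
Level 14 falls in the 14-20 band.
Grid: Level 14-20 × Category 1 = 36-46 months.
Probation check: level 14 > 7 and category 1 ≤ 2 → not eligible.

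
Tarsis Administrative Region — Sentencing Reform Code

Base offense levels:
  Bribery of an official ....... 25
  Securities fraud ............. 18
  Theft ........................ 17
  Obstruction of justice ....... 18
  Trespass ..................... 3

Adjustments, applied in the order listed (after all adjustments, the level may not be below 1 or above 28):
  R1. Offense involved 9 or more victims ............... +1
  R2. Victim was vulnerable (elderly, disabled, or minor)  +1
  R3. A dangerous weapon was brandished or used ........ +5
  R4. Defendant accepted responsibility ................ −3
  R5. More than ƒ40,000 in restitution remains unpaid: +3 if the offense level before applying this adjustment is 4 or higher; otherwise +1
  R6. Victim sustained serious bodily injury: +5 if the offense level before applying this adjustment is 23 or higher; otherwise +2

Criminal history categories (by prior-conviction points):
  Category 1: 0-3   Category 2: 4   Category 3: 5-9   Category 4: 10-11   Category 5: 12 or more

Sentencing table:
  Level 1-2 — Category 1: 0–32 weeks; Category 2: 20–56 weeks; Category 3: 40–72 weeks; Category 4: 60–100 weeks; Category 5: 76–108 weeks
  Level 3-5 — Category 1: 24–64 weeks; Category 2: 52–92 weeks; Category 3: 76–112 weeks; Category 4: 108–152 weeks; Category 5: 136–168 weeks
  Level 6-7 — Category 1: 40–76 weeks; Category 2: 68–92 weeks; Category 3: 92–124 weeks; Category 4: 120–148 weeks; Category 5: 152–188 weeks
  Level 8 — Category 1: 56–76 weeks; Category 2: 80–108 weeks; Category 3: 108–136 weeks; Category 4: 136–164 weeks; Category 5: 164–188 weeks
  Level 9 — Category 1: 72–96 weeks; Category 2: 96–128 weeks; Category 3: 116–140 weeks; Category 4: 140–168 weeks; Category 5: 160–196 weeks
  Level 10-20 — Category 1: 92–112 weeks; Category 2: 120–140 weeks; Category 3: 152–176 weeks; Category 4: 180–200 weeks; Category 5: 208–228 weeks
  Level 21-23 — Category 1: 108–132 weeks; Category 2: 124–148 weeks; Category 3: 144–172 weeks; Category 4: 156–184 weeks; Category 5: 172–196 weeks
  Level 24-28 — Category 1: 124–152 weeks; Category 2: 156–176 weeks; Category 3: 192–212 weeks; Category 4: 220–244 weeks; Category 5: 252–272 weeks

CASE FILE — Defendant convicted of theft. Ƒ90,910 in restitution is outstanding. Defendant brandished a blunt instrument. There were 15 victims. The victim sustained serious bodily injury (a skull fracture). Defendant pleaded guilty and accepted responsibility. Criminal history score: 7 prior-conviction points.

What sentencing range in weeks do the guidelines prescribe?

192-212 weeks

Base offense level for theft: 17.
R1 applies: 17 + 1 = 18.
R2 does not apply.
R3 applies: 18 + 5 = 23.
R4 applies: 23 − 3 = 20.
R5 applies (level before this adjustment is 20 ≥ 4, so +3): 20 + 3 = 23.
R6 applies (level before this adjustment is 23 ≥ 23, so +5): 23 + 5 = 28.
Final offense level: 28.
Criminal history: 7 prior points → Category 3 (5-9).
Level 28 falls in the 24-28 band.
Grid: Level 24-28 × Category 3 = 192-212 weeks.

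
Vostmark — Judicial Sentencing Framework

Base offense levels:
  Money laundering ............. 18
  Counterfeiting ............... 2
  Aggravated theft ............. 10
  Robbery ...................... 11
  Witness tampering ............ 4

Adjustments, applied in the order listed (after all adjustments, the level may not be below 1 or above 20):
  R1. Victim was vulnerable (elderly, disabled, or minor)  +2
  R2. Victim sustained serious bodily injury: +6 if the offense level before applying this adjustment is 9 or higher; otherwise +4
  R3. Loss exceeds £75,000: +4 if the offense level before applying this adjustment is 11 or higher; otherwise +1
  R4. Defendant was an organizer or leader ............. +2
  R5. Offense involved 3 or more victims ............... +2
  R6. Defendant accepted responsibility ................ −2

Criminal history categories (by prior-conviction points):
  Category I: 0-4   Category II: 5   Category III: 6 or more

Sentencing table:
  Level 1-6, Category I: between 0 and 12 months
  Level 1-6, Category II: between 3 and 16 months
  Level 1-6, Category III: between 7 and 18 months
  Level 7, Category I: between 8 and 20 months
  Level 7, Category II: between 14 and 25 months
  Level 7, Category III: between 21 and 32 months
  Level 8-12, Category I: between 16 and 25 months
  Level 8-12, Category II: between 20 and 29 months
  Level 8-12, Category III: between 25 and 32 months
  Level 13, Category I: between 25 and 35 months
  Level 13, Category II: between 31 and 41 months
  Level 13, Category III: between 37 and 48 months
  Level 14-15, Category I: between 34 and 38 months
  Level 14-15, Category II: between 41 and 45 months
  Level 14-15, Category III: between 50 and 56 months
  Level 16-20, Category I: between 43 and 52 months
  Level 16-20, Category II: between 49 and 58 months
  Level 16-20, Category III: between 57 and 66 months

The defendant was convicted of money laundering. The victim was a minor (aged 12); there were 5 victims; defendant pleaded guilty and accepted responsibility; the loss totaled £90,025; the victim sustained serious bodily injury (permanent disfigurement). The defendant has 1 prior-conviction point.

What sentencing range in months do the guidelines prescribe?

43-52 months

Base offense level for money laundering: 18.
R1 applies: 18 + 2 = 20.
R2 applies (level before this adjustment is 20 ≥ 9, so +6): 20 + 6 = 26.
R3 applies (level before this adjustment is 26 ≥ 11, so +4): 26 + 4 = 30.
R4 does not apply.
R5 applies: 30 + 2 = 32.
R6 applies: 32 − 2 = 30.
Level 30 exceeds the maximum of 20; capped at 20.
Final offense level: 20.
Criminal history: 1 prior point → Category I (0-4).
Level 20 falls in the 16-20 band.
Grid: Level 16-20 × Category I = 43-52 months.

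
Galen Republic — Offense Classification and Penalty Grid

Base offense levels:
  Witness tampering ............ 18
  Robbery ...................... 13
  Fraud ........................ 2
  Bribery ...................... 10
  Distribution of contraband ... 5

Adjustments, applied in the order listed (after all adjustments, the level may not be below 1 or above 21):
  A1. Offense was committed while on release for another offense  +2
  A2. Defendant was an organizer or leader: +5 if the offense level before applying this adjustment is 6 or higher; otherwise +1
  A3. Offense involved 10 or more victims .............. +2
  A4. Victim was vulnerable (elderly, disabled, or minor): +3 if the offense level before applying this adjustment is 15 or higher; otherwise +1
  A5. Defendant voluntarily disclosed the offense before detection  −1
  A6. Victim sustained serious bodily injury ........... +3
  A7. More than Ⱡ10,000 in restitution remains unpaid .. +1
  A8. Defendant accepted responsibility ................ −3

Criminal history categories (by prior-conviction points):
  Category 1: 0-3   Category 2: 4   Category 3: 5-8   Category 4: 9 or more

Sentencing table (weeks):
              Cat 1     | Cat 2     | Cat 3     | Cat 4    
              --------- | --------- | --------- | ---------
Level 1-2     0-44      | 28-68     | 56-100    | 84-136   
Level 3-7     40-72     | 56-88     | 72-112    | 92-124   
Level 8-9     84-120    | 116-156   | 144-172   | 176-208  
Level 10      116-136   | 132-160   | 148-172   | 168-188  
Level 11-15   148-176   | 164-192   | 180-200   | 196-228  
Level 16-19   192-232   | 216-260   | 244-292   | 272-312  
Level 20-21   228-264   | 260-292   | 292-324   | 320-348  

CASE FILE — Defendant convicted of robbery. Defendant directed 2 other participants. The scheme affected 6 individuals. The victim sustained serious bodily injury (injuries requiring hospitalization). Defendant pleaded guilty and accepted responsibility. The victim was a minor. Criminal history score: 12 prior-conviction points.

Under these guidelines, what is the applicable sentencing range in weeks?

320-348 weeks

Base offense level for robbery: 13.
A1 does not apply.
A2 applies (level before this adjustment is 13 ≥ 6, so +5): 13 + 5 = 18.
A3 does not apply.
A4 applies (level before this adjustment is 18 ≥ 15, so +3): 18 + 3 = 21.
A5 does not apply.
A6 applies: 21 + 3 = 24.
A7 does not apply.
A8 applies: 24 − 3 = 21.
Final offense level: 21.
Criminal history: 12 prior points → Category 4 (9+).
Level 21 falls in the 20-21 band.
Grid: Level 20-21 × Category 4 = 320-348 weeks.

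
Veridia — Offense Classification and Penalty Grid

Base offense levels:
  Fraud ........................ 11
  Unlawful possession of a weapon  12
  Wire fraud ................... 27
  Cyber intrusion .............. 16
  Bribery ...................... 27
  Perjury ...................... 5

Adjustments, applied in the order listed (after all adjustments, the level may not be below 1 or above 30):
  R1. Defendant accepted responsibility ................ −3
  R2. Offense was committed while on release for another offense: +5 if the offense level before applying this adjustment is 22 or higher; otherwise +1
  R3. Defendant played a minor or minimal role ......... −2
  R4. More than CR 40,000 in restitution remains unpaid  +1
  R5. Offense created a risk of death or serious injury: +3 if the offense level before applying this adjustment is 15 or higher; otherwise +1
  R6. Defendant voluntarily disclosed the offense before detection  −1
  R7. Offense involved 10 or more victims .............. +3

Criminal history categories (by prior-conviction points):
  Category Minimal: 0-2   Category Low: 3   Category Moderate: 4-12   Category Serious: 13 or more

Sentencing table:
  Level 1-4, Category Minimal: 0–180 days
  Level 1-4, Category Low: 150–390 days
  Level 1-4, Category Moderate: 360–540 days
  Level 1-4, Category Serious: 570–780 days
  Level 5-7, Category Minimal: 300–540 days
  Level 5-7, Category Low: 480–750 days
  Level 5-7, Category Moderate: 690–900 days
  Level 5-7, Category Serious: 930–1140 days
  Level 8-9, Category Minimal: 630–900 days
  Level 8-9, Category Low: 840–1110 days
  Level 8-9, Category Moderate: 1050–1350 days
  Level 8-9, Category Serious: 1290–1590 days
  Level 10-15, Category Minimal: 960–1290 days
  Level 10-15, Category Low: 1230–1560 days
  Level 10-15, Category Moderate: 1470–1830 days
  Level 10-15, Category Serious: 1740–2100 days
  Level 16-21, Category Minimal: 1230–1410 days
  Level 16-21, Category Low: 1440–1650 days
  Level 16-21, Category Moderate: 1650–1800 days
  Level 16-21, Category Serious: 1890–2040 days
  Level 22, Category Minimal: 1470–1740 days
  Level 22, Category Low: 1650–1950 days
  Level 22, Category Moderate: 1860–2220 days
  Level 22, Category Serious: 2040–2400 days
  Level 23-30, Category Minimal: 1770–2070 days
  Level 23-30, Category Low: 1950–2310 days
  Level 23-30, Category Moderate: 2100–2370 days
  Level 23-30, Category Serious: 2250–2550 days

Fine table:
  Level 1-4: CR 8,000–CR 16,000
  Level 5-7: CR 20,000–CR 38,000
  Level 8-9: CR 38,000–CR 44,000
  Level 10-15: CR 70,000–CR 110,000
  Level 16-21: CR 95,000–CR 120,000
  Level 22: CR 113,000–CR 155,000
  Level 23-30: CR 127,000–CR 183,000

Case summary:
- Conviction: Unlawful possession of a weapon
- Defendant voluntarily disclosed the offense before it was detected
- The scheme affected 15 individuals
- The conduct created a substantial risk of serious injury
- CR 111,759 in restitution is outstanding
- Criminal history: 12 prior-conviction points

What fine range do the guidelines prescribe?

CR 95,000–CR 120,000

Base offense level for unlawful possession of a weapon: 12.
R2 does not apply.
R4 applies: 12 + 1 = 13.
R5 applies (level before this adjustment is 13 < 15, so +1): 13 + 1 = 14.
R6 applies: 14 − 1 = 13.
R7 applies: 13 + 3 = 16.
Final offense level: 16.
Level 16 falls in the 16-21 band.
Fine table: Level 16-21 → CR 95,000–CR 120,000.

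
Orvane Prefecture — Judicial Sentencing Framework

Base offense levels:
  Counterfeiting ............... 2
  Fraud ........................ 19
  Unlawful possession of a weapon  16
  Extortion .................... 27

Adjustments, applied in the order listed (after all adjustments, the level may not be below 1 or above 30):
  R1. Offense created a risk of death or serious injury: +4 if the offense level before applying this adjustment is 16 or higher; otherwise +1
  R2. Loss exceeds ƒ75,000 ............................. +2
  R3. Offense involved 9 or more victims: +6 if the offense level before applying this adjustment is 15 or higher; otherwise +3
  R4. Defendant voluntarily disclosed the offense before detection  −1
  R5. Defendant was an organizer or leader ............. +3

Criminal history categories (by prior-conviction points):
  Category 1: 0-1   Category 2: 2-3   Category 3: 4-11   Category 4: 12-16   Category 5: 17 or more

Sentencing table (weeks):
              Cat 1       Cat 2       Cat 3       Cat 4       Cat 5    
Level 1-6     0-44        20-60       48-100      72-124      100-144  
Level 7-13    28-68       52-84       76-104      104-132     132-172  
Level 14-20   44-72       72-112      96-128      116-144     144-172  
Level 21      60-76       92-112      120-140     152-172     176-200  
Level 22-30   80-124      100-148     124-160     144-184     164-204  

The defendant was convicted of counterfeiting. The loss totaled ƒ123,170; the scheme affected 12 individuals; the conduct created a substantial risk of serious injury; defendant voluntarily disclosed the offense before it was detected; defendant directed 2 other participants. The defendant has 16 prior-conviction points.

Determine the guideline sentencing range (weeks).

104-132 weeks

Base offense level for counterfeiting: 2.
R1 applies (level before this adjustment is 2 < 16, so +1): 2 + 1 = 3.
R2 applies: 3 + 2 = 5.
R3 applies (level before this adjustment is 5 < 15, so +3): 5 + 3 = 8.
R4 applies: 8 − 1 = 7.
R5 applies: 7 + 3 = 10.
Final offense level: 10.
Criminal history: 16 prior points → Category 4 (12-16).
Level 10 falls in the 7-13 band.
Grid: Level 7-13 × Category 4 = 104-132 weeks.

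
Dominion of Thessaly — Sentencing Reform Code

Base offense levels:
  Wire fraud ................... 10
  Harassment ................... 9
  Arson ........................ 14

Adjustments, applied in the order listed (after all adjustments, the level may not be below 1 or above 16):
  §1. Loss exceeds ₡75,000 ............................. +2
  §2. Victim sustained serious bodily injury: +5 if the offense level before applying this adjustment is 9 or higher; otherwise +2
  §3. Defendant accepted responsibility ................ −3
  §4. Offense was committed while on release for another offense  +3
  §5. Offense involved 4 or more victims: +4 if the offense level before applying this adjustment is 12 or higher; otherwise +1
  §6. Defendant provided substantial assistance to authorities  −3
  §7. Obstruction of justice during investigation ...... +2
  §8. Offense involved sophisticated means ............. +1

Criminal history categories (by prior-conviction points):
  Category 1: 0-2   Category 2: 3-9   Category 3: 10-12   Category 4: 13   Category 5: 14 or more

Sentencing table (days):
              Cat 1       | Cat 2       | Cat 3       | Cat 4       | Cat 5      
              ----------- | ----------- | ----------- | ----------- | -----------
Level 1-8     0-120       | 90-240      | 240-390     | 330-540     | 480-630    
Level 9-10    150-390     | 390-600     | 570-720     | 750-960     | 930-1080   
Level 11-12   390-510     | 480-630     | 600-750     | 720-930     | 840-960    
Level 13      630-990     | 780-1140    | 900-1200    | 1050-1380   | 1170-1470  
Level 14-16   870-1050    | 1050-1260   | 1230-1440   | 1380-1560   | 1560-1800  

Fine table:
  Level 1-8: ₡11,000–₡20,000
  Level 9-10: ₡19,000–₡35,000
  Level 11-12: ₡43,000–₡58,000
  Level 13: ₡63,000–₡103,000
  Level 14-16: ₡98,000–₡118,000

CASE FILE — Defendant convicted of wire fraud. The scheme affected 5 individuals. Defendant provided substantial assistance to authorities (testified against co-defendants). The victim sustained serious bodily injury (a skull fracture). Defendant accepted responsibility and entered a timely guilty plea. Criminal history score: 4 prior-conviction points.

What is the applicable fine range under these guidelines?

Base offense level for wire fraud: 10.
§1 does not apply.
§2 applies (level before this adjustment is 10 ≥ 9, so +5): 10 + 5 = 15.
§3 applies: 15 − 3 = 12.
§4 does not apply.
§5 applies (level before this adjustment is 12 ≥ 12, so +4): 12 + 4 = 16.
§6 applies: 16 − 3 = 13.
Final offense level: 13.
Level 13 falls in the 13 band.
Fine table: Level 13 → ₡63,000–₡103,000.

₡63,000–₡103,000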